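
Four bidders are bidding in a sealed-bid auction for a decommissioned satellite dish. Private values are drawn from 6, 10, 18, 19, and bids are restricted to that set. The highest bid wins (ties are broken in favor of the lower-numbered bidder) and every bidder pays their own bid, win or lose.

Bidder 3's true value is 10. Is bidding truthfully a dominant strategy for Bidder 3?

No

Consider the case where Bidder 1 bids 6, Bidder 2 bids 6 and Bidder 4 bids 18.
Truthful bid 10: loses but pays 10, utility -10.
Bid 6 instead: loses but pays 6, utility -6.
Since -6 > -10, bidding 6 is strictly better here, so truthful bidding is not dominant.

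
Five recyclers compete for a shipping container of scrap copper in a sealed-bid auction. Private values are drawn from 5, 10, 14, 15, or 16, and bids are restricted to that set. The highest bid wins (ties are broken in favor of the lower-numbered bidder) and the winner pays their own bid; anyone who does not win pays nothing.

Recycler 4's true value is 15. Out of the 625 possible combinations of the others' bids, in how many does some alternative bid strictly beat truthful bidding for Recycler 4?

Others bid (5, 5, 5, 5): truth gives 0; bid 10 gives 5 > 0. Violating.
Others bid (5, 5, 5, 10): truth gives 0; bid 10 gives 5 > 0. Violating.
Others bid (5, 5, 5, 14): truth gives 0; bid 14 gives 1 > 0. Violating.
Others bid (5, 5, 10, 5): truth gives 0; bid 14 gives 1 > 0. Violating.
Others bid (5, 5, 5, 15): truth gives 0; no alternative beats it.
Others bid (5, 5, 5, 16): truth gives 0; no alternative beats it.
(Checking all 625 profiles: 24 have a profitable deviation, 601 do not.)

24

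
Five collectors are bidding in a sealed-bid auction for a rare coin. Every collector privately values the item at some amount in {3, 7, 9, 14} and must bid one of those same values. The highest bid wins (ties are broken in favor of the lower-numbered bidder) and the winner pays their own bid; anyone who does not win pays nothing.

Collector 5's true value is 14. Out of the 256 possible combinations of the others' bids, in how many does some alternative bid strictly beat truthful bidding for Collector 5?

16

Others bid (3, 3, 3, 3): truth gives 0; bid 7 gives 7 > 0. Violating.
Others bid (3, 3, 3, 7): truth gives 0; bid 9 gives 5 > 0. Violating.
Others bid (3, 3, 7, 3): truth gives 0; bid 9 gives 5 > 0. Violating.
Others bid (3, 3, 7, 7): truth gives 0; bid 9 gives 5 > 0. Violating.
Others bid (3, 3, 3, 9): truth gives 0; no alternative beats it.
Others bid (3, 3, 3, 14): truth gives 0; no alternative beats it.
(Checking all 256 profiles: 16 have a profitable deviation, 240 do not.)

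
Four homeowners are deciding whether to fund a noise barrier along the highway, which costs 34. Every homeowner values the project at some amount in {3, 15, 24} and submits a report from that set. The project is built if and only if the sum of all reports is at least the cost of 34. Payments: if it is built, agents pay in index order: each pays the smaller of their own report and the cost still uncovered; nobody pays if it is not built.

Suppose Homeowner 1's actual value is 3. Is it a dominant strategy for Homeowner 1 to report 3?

Check each profile of the others' reports and compare truth against every alternative report.
Others report (3, 3, 15): truth gives 0, best alternative gives -12.
Others report (3, 3, 24): truth gives 0, best alternative gives -12.
Others report (3, 15, 3): truth gives 0, best alternative gives -12.
Others report (3, 15, 15): truth gives 0, best alternative gives -12.
Others report (3, 15, 24): truth gives 0, best alternative gives -12.
Others report (3, 24, 3): truth gives 0, best alternative gives -12.
(Remaining 21 profiles checked similarly; truth is weakly best in each.)
In every case the truthful report is at least as good as any alternative, so it is a dominant strategy.

Yes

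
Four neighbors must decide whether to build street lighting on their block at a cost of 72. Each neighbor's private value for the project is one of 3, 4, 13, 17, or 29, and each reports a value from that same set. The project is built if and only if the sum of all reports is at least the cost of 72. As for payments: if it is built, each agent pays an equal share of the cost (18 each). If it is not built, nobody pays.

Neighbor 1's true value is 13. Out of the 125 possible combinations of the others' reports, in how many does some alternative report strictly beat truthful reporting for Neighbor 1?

15

Others report (3, 29, 29): truth gives -5; report 3 gives 0 > -5. Violating.
Others report (4, 29, 29): truth gives -5; report 3 gives 0 > -5. Violating.
Others report (13, 17, 29): truth gives -5; report 3 gives 0 > -5. Violating.
Others report (13, 29, 17): truth gives -5; report 3 gives 0 > -5. Violating.
Others report (3, 3, 3): truth gives 0; no alternative beats it.
Others report (3, 3, 4): truth gives 0; no alternative beats it.
(Checking all 125 profiles: 15 have a profitable deviation, 110 do not.)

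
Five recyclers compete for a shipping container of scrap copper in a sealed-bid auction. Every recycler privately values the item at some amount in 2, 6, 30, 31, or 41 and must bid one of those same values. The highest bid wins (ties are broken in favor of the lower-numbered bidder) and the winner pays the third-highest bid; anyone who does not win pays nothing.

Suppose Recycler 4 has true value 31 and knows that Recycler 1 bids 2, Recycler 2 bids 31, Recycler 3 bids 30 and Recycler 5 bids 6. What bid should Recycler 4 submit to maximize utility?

41

Bid 2: loses, pays 0, utility 0.
Bid 6: loses, pays 0, utility 0.
Bid 30: loses, pays 0, utility 0.
Bid 31: loses, pays 0, utility 0.
Bid 41: wins, pays 30, utility 31 - 30 = 1.
The best choice is 41 with utility 1.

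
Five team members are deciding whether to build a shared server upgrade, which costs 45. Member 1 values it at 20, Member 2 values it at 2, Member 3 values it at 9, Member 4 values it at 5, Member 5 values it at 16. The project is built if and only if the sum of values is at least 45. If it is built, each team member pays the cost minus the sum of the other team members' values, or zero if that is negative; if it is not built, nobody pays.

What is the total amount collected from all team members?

Total value 52 ≥ cost 45, so it is built.
Member 1: others sum to 32; max(0, 45 - 32) = 13.
Member 2: others sum to 50; max(0, 45 - 50) = 0.
Member 3: others sum to 43; max(0, 45 - 43) = 2.
Member 4: others sum to 47; max(0, 45 - 47) = 0.
Member 5: others sum to 36; max(0, 45 - 36) = 9.
Total collected = 13 + 0 + 2 + 0 + 9 = 24.

24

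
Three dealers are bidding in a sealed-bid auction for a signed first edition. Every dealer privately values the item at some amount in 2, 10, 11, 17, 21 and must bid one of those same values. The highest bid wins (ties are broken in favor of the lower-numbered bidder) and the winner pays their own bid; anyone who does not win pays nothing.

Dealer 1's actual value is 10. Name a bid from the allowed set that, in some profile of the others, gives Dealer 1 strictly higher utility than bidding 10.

2

Suppose Dealer 2 bids 2 and Dealer 3 bids 2.
Bid 10: wins, pays 10, utility 10 - 10 = 0.
Bid 2: wins, pays 2, utility 10 - 2 = 8.
So bidding 2 beats truth here (8 > 0).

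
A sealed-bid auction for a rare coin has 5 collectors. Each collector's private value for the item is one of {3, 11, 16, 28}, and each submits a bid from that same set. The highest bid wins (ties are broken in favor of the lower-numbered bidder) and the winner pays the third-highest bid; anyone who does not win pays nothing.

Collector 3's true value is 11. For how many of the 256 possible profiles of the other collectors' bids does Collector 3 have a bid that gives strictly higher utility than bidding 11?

Others bid (3, 3, 3, 16): truth gives 0; bid 16 gives 8 > 0. Violating.
Others bid (3, 3, 3, 28): truth gives 0; bid 28 gives 8 > 0. Violating.
Others bid (3, 3, 16, 3): truth gives 0; bid 16 gives 8 > 0. Violating.
Others bid (3, 3, 28, 3): truth gives 0; bid 28 gives 8 > 0. Violating.
Others bid (3, 3, 3, 3): truth gives 8; no alternative beats it.
Others bid (3, 3, 3, 11): truth gives 8; no alternative beats it.
(Checking all 256 profiles: 8 have a profitable deviation, 248 do not.)

8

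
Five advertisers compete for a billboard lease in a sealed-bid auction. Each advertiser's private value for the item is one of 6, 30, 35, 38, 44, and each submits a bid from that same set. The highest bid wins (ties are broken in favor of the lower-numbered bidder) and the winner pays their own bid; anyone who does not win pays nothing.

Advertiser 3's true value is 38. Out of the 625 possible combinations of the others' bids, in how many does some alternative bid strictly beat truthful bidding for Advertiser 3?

36

Others bid (6, 6, 6, 6): truth gives 0; bid 30 gives 8 > 0. Violating.
Others bid (6, 6, 6, 30): truth gives 0; bid 30 gives 8 > 0. Violating.
Others bid (6, 6, 6, 35): truth gives 0; bid 35 gives 3 > 0. Violating.
Others bid (6, 6, 30, 6): truth gives 0; bid 30 gives 8 > 0. Violating.
Others bid (6, 6, 6, 38): truth gives 0; no alternative beats it.
Others bid (6, 6, 6, 44): truth gives 0; no alternative beats it.
(Checking all 625 profiles: 36 have a profitable deviation, 589 do not.)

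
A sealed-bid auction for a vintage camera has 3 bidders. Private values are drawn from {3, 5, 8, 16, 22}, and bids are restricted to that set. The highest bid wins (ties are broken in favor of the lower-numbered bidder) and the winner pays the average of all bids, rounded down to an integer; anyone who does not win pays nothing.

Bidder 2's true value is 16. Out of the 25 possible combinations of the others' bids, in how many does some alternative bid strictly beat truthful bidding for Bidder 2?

10

Others bid (3, 3): truth gives 9; bid 5 gives 13 > 9. Violating.
Others bid (3, 5): truth gives 8; bid 5 gives 12 > 8. Violating.
Others bid (3, 8): truth gives 7; bid 8 gives 10 > 7. Violating.
Others bid (3, 22): truth gives 0; bid 22 gives 1 > 0. Violating.
Others bid (3, 16): truth gives 5; no alternative beats it.
Others bid (5, 16): truth gives 4; no alternative beats it.
(Checking all 25 profiles: 10 have a profitable deviation, 15 do not.)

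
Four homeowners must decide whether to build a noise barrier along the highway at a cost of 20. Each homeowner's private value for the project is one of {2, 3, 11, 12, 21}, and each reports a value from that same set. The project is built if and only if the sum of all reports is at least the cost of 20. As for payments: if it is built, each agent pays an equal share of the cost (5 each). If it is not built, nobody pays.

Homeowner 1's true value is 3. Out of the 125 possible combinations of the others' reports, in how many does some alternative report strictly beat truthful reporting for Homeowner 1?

9

Others report (2, 3, 12): truth gives -2; report 2 gives 0 > -2. Violating.
Others report (2, 12, 3): truth gives -2; report 2 gives 0 > -2. Violating.
Others report (3, 2, 12): truth gives -2; report 2 gives 0 > -2. Violating.
Others report (3, 3, 11): truth gives -2; report 2 gives 0 > -2. Violating.
Others report (2, 2, 2): truth gives 0; no alternative beats it.
Others report (2, 2, 3): truth gives 0; no alternative beats it.
(Checking all 125 profiles: 9 have a profitable deviation, 116 do not.)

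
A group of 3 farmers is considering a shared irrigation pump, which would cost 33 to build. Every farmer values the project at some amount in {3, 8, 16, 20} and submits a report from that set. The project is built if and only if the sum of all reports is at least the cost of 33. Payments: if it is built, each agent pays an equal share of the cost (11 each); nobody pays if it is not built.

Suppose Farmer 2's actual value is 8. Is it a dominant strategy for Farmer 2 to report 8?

No

Consider the case where Farmer 1 reports 8 and Farmer 3 reports 20.
Truthful report 8: project built, pays 11, utility 8 - 11 = -3.
Report 3 instead: project not built, utility 0.
Since 0 > -3, reporting 3 is strictly better here, so truthful reporting is not dominant.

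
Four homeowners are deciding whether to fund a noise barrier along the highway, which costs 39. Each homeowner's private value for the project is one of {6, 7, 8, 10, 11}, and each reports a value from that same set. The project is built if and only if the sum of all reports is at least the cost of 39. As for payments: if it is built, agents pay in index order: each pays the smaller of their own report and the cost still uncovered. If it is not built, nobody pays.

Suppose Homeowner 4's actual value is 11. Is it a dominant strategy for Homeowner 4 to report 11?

Check each profile of the others' reports and compare truth against every alternative report.
Others report (11, 11, 11): truth gives 5, best alternative gives 5.
Others report (10, 11, 11): truth gives 4, best alternative gives 4.
Others report (11, 10, 11): truth gives 4, best alternative gives 4.
Others report (11, 11, 10): truth gives 4, best alternative gives 4.
Others report (10, 10, 11): truth gives 3, best alternative gives 3.
Others report (10, 11, 10): truth gives 3, best alternative gives 3.
(Remaining 119 profiles checked similarly; truth is weakly best in each.)
In every case the truthful report is at least as good as any alternative, so it is a dominant strategy.

Yes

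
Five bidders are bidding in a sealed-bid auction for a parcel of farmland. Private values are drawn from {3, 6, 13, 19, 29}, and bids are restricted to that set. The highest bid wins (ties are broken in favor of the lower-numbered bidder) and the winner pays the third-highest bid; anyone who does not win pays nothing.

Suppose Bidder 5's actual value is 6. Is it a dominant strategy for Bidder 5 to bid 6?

No

Consider the case where Bidder 1 bids 3, Bidder 2 bids 3, Bidder 3 bids 3 and Bidder 4 bids 6.
Truthful bid 6: loses, pays 0, utility 0.
Bid 13 instead: wins, pays 3, utility 6 - 3 = 3.
Since 3 > 0, bidding 13 is strictly better here, so truthful bidding is not dominant.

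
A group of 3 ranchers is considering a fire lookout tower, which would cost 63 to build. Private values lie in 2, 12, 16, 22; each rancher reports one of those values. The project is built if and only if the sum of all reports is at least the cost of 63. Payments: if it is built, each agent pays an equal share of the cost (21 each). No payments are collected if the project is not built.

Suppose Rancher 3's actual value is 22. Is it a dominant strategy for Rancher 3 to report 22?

Yes

Check each profile of the others' reports and compare truth against every alternative report.
Others report (22, 22): truth gives 1, best alternative gives 0.
Others report (2, 2): truth gives 0, best alternative gives 0.
Others report (2, 12): truth gives 0, best alternative gives 0.
Others report (2, 16): truth gives 0, best alternative gives 0.
Others report (2, 22): truth gives 0, best alternative gives 0.
Others report (12, 2): truth gives 0, best alternative gives 0.
(Remaining 10 profiles checked similarly; truth is weakly best in each.)
In every case the truthful report is at least as good as any alternative, so it is a dominant strategy.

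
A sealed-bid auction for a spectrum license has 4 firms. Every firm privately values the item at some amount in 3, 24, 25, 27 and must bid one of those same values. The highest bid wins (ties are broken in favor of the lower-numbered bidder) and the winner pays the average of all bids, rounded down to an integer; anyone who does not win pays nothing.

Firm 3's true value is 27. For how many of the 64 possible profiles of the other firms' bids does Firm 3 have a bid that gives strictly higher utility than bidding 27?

Others bid (3, 3, 3): truth gives 18; bid 24 gives 19 > 18. Violating.
Others bid (3, 3, 24): truth gives 13; bid 24 gives 14 > 13. Violating.
Others bid (3, 24, 3): truth gives 13; bid 25 gives 14 > 13. Violating.
Others bid (24, 3, 3): truth gives 13; bid 25 gives 14 > 13. Violating.
Others bid (3, 3, 25): truth gives 13; no alternative beats it.
Others bid (3, 3, 27): truth gives 12; no alternative beats it.
(Checking all 64 profiles: 5 have a profitable deviation, 59 do not.)

5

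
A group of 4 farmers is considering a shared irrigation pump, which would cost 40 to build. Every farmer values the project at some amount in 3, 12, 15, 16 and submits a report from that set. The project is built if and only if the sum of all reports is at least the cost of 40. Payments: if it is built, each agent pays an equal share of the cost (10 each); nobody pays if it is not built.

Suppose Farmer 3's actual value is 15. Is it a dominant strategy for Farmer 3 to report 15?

Check each profile of the others' reports and compare truth against every alternative report.
Others report (3, 12, 12): truth gives 5, best alternative gives 5.
Others report (3, 12, 15): truth gives 5, best alternative gives 5.
Others report (3, 12, 16): truth gives 5, best alternative gives 5.
Others report (3, 15, 12): truth gives 5, best alternative gives 5.
Others report (3, 15, 15): truth gives 5, best alternative gives 5.
Others report (3, 15, 16): truth gives 5, best alternative gives 5.
(Remaining 58 profiles checked similarly; truth is weakly best in each.)
In every case the truthful report is at least as good as any alternative, so it is a dominant strategy.

Yes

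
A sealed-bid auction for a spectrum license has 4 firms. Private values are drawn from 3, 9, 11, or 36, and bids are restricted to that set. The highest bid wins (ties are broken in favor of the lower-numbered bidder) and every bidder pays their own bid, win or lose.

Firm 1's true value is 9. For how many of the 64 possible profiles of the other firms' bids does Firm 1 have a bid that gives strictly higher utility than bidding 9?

57

Others bid (3, 3, 3): truth gives 0; bid 3 gives 6 > 0. Violating.
Others bid (3, 3, 11): truth gives -9; bid 11 gives -2 > -9. Violating.
Others bid (3, 3, 36): truth gives -9; bid 3 gives -3 > -9. Violating.
Others bid (3, 9, 11): truth gives -9; bid 11 gives -2 > -9. Violating.
Others bid (3, 3, 9): truth gives 0; no alternative beats it.
Others bid (3, 9, 3): truth gives 0; no alternative beats it.
(Checking all 64 profiles: 57 have a profitable deviation, 7 do not.)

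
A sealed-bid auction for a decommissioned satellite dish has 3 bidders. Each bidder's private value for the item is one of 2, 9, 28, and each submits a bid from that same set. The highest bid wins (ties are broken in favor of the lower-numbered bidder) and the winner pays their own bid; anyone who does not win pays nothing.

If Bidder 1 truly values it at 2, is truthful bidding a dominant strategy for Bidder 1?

Yes

Check each profile of the others' bids and compare truth against every alternative bid.
Others bid (2, 2): truth gives 0, best alternative gives -7.
Others bid (2, 9): truth gives 0, best alternative gives -7.
Others bid (9, 2): truth gives 0, best alternative gives -7.
Others bid (9, 9): truth gives 0, best alternative gives -7.
Others bid (2, 28): truth gives 0, best alternative gives 0.
Others bid (9, 28): truth gives 0, best alternative gives 0.
(Remaining 3 profiles checked similarly; truth is weakly best in each.)
In every case the truthful bid is at least as good as any alternative, so it is a dominant strategy.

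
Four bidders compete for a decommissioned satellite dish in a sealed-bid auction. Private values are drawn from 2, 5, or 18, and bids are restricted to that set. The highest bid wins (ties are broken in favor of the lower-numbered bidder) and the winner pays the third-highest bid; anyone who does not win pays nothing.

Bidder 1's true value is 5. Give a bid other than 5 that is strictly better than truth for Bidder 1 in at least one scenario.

18

Suppose Bidder 2 bids 2, Bidder 3 bids 2 and Bidder 4 bids 18.
Bid 5: loses, pays 0, utility 0.
Bid 18: wins, pays 2, utility 5 - 2 = 3.
So bidding 18 beats truth here (3 > 0).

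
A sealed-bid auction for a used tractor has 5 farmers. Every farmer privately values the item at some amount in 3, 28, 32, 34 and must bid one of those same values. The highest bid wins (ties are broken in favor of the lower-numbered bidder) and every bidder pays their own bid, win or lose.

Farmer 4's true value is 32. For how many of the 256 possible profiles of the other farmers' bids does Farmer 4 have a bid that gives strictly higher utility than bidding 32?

Others bid (3, 3, 3, 3): truth gives 0; bid 28 gives 4 > 0. Violating.
Others bid (3, 3, 3, 28): truth gives 0; bid 28 gives 4 > 0. Violating.
Others bid (3, 3, 3, 34): truth gives -32; bid 34 gives -2 > -32. Violating.
Others bid (3, 3, 28, 34): truth gives -32; bid 34 gives -2 > -32. Violating.
Others bid (3, 3, 3, 32): truth gives 0; no alternative beats it.
Others bid (3, 3, 28, 3): truth gives 0; no alternative beats it.
(Checking all 256 profiles: 234 have a profitable deviation, 22 do not.)

234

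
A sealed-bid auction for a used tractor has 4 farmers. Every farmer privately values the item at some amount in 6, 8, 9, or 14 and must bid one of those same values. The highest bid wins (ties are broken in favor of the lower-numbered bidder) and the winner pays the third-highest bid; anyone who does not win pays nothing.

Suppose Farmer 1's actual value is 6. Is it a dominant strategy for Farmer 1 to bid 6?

Yes

Check each profile of the others' bids and compare truth against every alternative bid.
Others bid (6, 8, 8): truth gives 0, best alternative gives -2.
Others bid (8, 6, 8): truth gives 0, best alternative gives -2.
Others bid (8, 8, 6): truth gives 0, best alternative gives -2.
Others bid (8, 8, 8): truth gives 0, best alternative gives -2.
Others bid (6, 6, 6): truth gives 0, best alternative gives 0.
Others bid (6, 6, 8): truth gives 0, best alternative gives 0.
(Remaining 58 profiles checked similarly; truth is weakly best in each.)
In every case the truthful bid is at least as good as any alternative, so it is a dominant strategy.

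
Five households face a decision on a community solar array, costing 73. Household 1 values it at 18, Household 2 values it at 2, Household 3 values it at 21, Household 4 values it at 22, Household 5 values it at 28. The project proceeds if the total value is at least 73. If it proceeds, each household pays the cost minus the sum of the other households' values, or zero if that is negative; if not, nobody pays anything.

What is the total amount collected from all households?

Total value 91 ≥ cost 73, so it is built.
Household 1: others sum to 73; max(0, 73 - 73) = 0.
Household 2: others sum to 89; max(0, 73 - 89) = 0.
Household 3: others sum to 70; max(0, 73 - 70) = 3.
Household 4: others sum to 69; max(0, 73 - 69) = 4.
Household 5: others sum to 63; max(0, 73 - 63) = 10.
Total collected = 0 + 0 + 3 + 4 + 10 = 17.

17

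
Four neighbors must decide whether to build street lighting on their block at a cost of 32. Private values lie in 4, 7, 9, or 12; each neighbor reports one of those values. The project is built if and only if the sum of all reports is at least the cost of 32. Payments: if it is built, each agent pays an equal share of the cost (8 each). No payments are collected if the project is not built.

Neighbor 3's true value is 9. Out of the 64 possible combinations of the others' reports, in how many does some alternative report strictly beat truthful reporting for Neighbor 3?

13

Others report (4, 4, 12): truth gives 0; report 12 gives 1 > 0. Violating.
Others report (4, 7, 9): truth gives 0; report 12 gives 1 > 0. Violating.
Others report (4, 9, 7): truth gives 0; report 12 gives 1 > 0. Violating.
Others report (4, 9, 9): truth gives 0; report 12 gives 1 > 0. Violating.
Others report (4, 4, 4): truth gives 0; no alternative beats it.
Others report (4, 4, 7): truth gives 0; no alternative beats it.
(Checking all 64 profiles: 13 have a profitable deviation, 51 do not.)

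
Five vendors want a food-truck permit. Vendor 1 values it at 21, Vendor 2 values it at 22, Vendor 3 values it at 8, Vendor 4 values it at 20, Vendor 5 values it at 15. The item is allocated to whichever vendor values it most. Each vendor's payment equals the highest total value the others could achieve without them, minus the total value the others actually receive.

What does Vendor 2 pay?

21

Vendor 2 has the highest value and receives the item.
Without Vendor 2, the item would go to the next-highest value, 21, so the others could achieve 21.
With Vendor 2 present and winning, the others receive nothing, so their total is 0.
Payment = 21 - 0 = 21.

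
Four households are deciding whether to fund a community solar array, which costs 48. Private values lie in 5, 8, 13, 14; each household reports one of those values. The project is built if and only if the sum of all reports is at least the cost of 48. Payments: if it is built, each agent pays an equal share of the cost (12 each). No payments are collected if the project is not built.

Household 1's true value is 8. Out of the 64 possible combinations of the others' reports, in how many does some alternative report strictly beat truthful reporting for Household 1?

7

Others report (13, 13, 14): truth gives -4; report 5 gives 0 > -4. Violating.
Others report (13, 14, 13): truth gives -4; report 5 gives 0 > -4. Violating.
Others report (13, 14, 14): truth gives -4; report 5 gives 0 > -4. Violating.
Others report (14, 13, 13): truth gives -4; report 5 gives 0 > -4. Violating.
Others report (5, 5, 5): truth gives 0; no alternative beats it.
Others report (5, 5, 8): truth gives 0; no alternative beats it.
(Checking all 64 profiles: 7 have a profitable deviation, 57 do not.)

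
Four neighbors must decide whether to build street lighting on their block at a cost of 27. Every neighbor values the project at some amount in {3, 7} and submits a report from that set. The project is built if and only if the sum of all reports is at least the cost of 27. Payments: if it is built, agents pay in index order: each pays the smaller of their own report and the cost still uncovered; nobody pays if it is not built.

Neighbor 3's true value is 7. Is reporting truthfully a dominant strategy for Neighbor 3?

Yes

Check each profile of the others' reports and compare truth against every alternative report.
Others report (3, 3, 3): truth gives 0, best alternative gives 0.
Others report (3, 3, 7): truth gives 0, best alternative gives 0.
Others report (3, 7, 3): truth gives 0, best alternative gives 0.
Others report (3, 7, 7): truth gives 0, best alternative gives 0.
Others report (7, 3, 3): truth gives 0, best alternative gives 0.
Others report (7, 3, 7): truth gives 0, best alternative gives 0.
(Remaining 2 profiles checked similarly; truth is weakly best in each.)
In every case the truthful report is at least as good as any alternative, so it is a dominant strategy.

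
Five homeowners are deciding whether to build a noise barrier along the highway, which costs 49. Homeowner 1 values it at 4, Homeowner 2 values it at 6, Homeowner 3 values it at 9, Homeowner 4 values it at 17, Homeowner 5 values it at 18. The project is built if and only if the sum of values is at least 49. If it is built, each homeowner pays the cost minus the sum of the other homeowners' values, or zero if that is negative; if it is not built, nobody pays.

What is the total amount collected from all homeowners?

Total value 54 ≥ cost 49, so it is built.
Homeowner 1: others sum to 50; max(0, 49 - 50) = 0.
Homeowner 2: others sum to 48; max(0, 49 - 48) = 1.
Homeowner 3: others sum to 45; max(0, 49 - 45) = 4.
Homeowner 4: others sum to 37; max(0, 49 - 37) = 12.
Homeowner 5: others sum to 36; max(0, 49 - 36) = 13.
Total collected = 0 + 1 + 4 + 12 + 13 = 30.

30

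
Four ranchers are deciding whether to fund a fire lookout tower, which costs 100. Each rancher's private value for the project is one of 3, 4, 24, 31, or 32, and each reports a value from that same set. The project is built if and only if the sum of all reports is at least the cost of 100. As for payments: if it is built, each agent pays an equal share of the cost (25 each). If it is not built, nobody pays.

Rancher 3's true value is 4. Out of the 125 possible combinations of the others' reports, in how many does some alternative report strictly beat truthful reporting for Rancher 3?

Others report (32, 32, 32): truth gives -21; report 3 gives 0 > -21. Violating.
Others report (3, 3, 3): truth gives 0; no alternative beats it.
Others report (3, 3, 4): truth gives 0; no alternative beats it.
(Checking all 125 profiles: 1 has a profitable deviation, 124 do not.)

1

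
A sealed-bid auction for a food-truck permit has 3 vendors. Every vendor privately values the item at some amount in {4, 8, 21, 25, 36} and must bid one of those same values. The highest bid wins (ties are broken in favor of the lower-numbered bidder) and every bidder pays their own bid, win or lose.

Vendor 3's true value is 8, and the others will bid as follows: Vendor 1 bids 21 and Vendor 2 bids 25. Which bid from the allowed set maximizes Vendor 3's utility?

4

Bid 4: loses but pays 4, utility -4.
Bid 8: loses but pays 8, utility -8.
Bid 21: loses but pays 21, utility -21.
Bid 25: loses but pays 25, utility -25.
Bid 36: wins, pays 36, utility 8 - 36 = -28.
The best choice is 4 with utility -4.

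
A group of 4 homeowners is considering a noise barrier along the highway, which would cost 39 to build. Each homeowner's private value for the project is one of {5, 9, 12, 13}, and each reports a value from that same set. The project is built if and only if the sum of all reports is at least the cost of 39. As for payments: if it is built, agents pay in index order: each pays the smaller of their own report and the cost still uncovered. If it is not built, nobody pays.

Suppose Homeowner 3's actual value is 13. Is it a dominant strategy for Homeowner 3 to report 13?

Consider the case where Homeowner 1 reports 5, Homeowner 2 reports 9 and Homeowner 4 reports 13.
Truthful report 13: project built, pays 13, utility 13 - 13 = 0.
Report 12 instead: project built, pays 12, utility 13 - 12 = 1.
Since 1 > 0, reporting 12 is strictly better here, so truthful reporting is not dominant.

No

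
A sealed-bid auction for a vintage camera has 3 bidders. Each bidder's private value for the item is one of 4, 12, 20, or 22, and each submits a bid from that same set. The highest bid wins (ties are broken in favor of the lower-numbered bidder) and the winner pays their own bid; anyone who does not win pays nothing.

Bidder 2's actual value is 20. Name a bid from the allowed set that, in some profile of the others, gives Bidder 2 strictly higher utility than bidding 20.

Suppose Bidder 1 bids 4 and Bidder 3 bids 4.
Bid 20: wins, pays 20, utility 20 - 20 = 0.
Bid 12: wins, pays 12, utility 20 - 12 = 8.
So bidding 12 beats truth here (8 > 0).

12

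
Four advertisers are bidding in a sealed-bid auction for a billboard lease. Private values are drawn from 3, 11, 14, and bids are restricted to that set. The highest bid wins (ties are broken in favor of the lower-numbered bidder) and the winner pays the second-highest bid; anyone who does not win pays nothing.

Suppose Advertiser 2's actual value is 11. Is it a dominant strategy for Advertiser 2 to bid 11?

Check each profile of the others' bids and compare truth against every alternative bid.
Others bid (3, 3, 3): truth gives 8, best alternative gives 8.
Others bid (3, 3, 11): truth gives 0, best alternative gives 0.
Others bid (3, 3, 14): truth gives 0, best alternative gives 0.
Others bid (3, 11, 3): truth gives 0, best alternative gives 0.
Others bid (3, 11, 11): truth gives 0, best alternative gives 0.
Others bid (3, 11, 14): truth gives 0, best alternative gives 0.
(Remaining 21 profiles checked similarly; truth is weakly best in each.)
In every case the truthful bid is at least as good as any alternative, so it is a dominant strategy.

Yes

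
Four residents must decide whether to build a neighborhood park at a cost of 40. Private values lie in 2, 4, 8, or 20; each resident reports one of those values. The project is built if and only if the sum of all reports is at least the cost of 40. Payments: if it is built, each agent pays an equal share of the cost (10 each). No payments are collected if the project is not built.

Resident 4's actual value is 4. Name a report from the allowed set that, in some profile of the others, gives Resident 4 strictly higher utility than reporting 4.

Suppose Resident 1 reports 8, Resident 2 reports 8 and Resident 3 reports 20.
Report 4: project built, pays 10, utility 4 - 10 = -6.
Report 2: project not built, utility 0.
So reporting 2 beats truth here (0 > -6).

2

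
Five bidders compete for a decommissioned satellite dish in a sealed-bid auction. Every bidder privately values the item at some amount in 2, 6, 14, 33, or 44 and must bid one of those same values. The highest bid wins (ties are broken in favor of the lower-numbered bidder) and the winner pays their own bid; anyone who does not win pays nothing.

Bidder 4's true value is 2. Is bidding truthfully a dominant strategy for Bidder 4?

Check each profile of the others' bids and compare truth against every alternative bid.
Others bid (2, 2, 2, 2): truth gives 0, best alternative gives -4.
Others bid (2, 2, 2, 6): truth gives 0, best alternative gives -4.
Others bid (2, 2, 2, 14): truth gives 0, best alternative gives 0.
Others bid (2, 2, 2, 33): truth gives 0, best alternative gives 0.
Others bid (2, 2, 2, 44): truth gives 0, best alternative gives 0.
Others bid (2, 2, 6, 2): truth gives 0, best alternative gives 0.
(Remaining 619 profiles checked similarly; truth is weakly best in each.)
In every case the truthful bid is at least as good as any alternative, so it is a dominant strategy.

Yes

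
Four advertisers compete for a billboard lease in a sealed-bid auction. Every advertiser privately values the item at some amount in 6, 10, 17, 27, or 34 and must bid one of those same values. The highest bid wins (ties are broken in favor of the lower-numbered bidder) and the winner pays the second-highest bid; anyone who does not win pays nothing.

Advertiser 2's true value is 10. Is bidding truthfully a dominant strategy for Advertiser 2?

Check each profile of the others' bids and compare truth against every alternative bid.
Others bid (6, 6, 6): truth gives 4, best alternative gives 4.
Others bid (6, 6, 10): truth gives 0, best alternative gives 0.
Others bid (6, 6, 17): truth gives 0, best alternative gives 0.
Others bid (6, 6, 27): truth gives 0, best alternative gives 0.
Others bid (6, 6, 34): truth gives 0, best alternative gives 0.
Others bid (6, 10, 6): truth gives 0, best alternative gives 0.
(Remaining 119 profiles checked similarly; truth is weakly best in each.)
In every case the truthful bid is at least as good as any alternative, so it is a dominant strategy.

Yes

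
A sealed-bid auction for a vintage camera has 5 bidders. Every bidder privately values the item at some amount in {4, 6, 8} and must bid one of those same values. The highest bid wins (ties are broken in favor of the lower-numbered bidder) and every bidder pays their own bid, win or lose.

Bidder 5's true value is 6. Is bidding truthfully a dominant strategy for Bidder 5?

Consider the case where Bidder 1 bids 4, Bidder 2 bids 4, Bidder 3 bids 4 and Bidder 4 bids 6.
Truthful bid 6: loses but pays 6, utility -6.
Bid 4 instead: loses but pays 4, utility -4.
Since -4 > -6, bidding 4 is strictly better here, so truthful bidding is not dominant.

No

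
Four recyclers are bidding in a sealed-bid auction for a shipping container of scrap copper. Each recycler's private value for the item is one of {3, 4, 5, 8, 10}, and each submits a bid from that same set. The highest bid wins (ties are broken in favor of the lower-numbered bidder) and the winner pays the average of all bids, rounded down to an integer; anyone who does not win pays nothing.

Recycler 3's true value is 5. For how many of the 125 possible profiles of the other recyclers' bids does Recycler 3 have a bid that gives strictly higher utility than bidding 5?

Others bid (3, 5, 3): truth gives 0; bid 8 gives 1 > 0. Violating.
Others bid (5, 3, 3): truth gives 0; bid 8 gives 1 > 0. Violating.
Others bid (3, 3, 3): truth gives 2; no alternative beats it.
Others bid (3, 3, 4): truth gives 2; no alternative beats it.
(Checking all 125 profiles: 2 have a profitable deviation, 123 do not.)

2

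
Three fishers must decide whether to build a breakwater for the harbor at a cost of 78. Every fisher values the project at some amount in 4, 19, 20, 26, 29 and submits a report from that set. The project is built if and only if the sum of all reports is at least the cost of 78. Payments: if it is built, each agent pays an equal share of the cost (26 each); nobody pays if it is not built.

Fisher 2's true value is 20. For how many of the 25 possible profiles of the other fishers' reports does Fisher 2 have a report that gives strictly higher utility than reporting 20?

Others report (29, 29): truth gives -6; report 4 gives 0 > -6. Violating.
Others report (4, 4): truth gives 0; no alternative beats it.
Others report (4, 19): truth gives 0; no alternative beats it.
(Checking all 25 profiles: 1 has a profitable deviation, 24 do not.)

1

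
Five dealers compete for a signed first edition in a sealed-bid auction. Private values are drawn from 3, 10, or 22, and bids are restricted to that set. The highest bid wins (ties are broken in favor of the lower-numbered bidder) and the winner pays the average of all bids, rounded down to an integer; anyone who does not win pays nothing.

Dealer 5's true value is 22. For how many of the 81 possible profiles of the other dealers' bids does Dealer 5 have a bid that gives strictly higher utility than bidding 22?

1

Others bid (3, 3, 3, 3): truth gives 16; bid 10 gives 18 > 16. Violating.
Others bid (3, 3, 3, 10): truth gives 14; no alternative beats it.
Others bid (3, 3, 3, 22): truth gives 0; no alternative beats it.
(Checking all 81 profiles: 1 has a profitable deviation, 80 do not.)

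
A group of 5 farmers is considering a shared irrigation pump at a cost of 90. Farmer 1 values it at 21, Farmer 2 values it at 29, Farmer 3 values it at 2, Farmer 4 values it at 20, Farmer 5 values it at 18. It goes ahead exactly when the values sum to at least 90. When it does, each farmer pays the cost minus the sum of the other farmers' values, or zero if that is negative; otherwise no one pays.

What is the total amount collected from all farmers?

90

Total value 90 ≥ cost 90, so it is built.
Farmer 1: others sum to 69; max(0, 90 - 69) = 21.
Farmer 2: others sum to 61; max(0, 90 - 61) = 29.
Farmer 3: others sum to 88; max(0, 90 - 88) = 2.
Farmer 4: others sum to 70; max(0, 90 - 70) = 20.
Farmer 5: others sum to 72; max(0, 90 - 72) = 18.
Total collected = 21 + 29 + 2 + 20 + 18 = 90.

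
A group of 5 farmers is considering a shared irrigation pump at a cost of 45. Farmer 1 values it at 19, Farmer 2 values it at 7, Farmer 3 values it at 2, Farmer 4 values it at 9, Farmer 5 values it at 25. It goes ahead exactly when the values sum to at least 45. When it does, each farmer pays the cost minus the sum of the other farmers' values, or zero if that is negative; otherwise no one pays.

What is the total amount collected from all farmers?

10

Total value 62 ≥ cost 45, so it is built.
Farmer 1: others sum to 43; max(0, 45 - 43) = 2.
Farmer 2: others sum to 55; max(0, 45 - 55) = 0.
Farmer 3: others sum to 60; max(0, 45 - 60) = 0.
Farmer 4: others sum to 53; max(0, 45 - 53) = 0.
Farmer 5: others sum to 37; max(0, 45 - 37) = 8.
Total collected = 2 + 0 + 0 + 0 + 8 = 10.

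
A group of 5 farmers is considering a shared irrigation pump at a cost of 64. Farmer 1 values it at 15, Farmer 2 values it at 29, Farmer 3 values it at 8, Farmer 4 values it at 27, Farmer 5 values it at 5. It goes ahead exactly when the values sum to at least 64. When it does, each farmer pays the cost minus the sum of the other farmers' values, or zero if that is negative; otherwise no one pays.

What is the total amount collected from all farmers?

Total value 84 ≥ cost 64, so it is built.
Farmer 1: others sum to 69; max(0, 64 - 69) = 0.
Farmer 2: others sum to 55; max(0, 64 - 55) = 9.
Farmer 3: others sum to 76; max(0, 64 - 76) = 0.
Farmer 4: others sum to 57; max(0, 64 - 57) = 7.
Farmer 5: others sum to 79; max(0, 64 - 79) = 0.
Total collected = 0 + 9 + 0 + 7 + 0 = 16.

16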